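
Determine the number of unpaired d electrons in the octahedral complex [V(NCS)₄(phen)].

Ligand charges: 4×(-1) from NCS⁻ and 1×(+0) from phen sum to -4; with overall charge +0, V is +4.
V sits in group 5; removing 4 electrons leaves V⁴⁺ with 5 − 4 = 1 d electrons.
Configuration: t2g^1 e_g^0, giving 1 unpaired electron.

1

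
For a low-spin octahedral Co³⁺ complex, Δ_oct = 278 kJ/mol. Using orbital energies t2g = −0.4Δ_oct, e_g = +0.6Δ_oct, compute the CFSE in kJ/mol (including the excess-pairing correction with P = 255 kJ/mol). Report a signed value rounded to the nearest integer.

-157

Co³⁺: group 9, so d-count = 9 − 3 = 6.
Configuration: t2g^6 e_g^0.
Orbital CFSE = 6(-0.4) + 0(0.6) = -2.4Δ_oct = -2.4 × 278 = -667 kJ/mol.
Pairing penalty: 3 pairs vs 1 in the high-spin reference → 2 extra × P = 510 kJ/mol.
Net CFSE = -667 + 510 = -157 kJ/mol.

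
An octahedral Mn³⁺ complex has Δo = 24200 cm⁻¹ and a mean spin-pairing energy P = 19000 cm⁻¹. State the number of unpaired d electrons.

Mn³⁺: group 7, so d-count = 7 − 3 = 4.
Since Δo = 24200 cm⁻¹ > P = 19000 cm⁻¹, the complex adopts the low-spin configuration.
Filling d⁴ accordingly: t₂g⁴ eg⁰.
Unpaired electrons: 2.

2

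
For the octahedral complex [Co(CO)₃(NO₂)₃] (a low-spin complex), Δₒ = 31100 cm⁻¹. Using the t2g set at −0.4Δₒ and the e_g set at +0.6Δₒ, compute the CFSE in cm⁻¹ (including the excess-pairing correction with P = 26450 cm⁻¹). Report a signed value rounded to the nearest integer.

-21740

Ligand charges: 3×(+0) from CO and 3×(-1) from NO₂⁻ sum to -3; with overall charge +0, Co is +3.
Co sits in group 9; removing 3 electrons leaves Co³⁺ with 9 − 3 = 6 d electrons.
The d⁶ electrons fill as t2g^6 e_g^0.
The orbital stabilization is -2.4Δₒ = -2.4 × 31100 = -74640 cm⁻¹.
Pairing penalty: 3 pairs vs 1 in the high-spin reference → 2 extra × P = 52900 cm⁻¹.
Overall CFSE = -74640 + 52900 = -21740 cm⁻¹.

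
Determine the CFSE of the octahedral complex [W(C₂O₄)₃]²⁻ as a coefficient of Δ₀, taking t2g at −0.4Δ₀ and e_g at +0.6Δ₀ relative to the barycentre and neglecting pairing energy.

-0.8 Δ₀

Each C₂O₄²⁻ contributes -2; 3 × (-2) = -6. With overall charge -2, W is in the +4 oxidation state.
W is in group 6, so W⁴⁺ is d² (6 − 4 = 2).
For octahedral d² the high- and low-spin configurations coincide.
Configuration: t2g^2 e_g^0.
CFSE = 2(-0.4Δ₀) + 0(0.6Δ₀) = -0.8Δ₀ + 0.0Δ₀ = -0.8Δ₀.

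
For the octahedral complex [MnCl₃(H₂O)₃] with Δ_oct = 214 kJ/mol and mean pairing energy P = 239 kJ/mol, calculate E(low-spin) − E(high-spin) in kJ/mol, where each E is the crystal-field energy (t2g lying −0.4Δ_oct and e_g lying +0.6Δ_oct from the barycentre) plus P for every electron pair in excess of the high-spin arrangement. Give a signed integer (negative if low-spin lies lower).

Ligand charges: 3×(-1) from Cl⁻ and 3×(+0) from H₂O sum to -3; with overall charge +0, Mn is +3.
Mn sits in group 7; removing 3 electrons leaves Mn³⁺ with 7 − 3 = 4 d electrons.
High-spin d⁴ fills as t2g^3 e_g^1 with CFSE 3(−0.4) + 1(+0.6) = -0.6Δ_oct = -128 kJ/mol.
Low-spin: t2g^4 e_g^0, orbital CFSE = -1.6Δ_oct = -342 kJ/mol; plus 1 excess pair × P = +239 kJ/mol; total -103 kJ/mol.
Thus E(LS) − E(HS) = 25 kJ/mol.

25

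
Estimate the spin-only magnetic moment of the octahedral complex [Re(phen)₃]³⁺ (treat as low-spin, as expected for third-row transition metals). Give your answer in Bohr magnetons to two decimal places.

2.83 Bohr magnetons

phen is neutral, so the +3 overall charge sits on Re: oxidation state +3.
Re is in group 7, so Re³⁺ is d⁴ (7 − 3 = 4).
Configuration: t₂g⁴ eg⁰ → 2 unpaired electrons.
μ(spin-only) = √[2(2+2)] = √8 ≈ 2.83 Bohr magnetons.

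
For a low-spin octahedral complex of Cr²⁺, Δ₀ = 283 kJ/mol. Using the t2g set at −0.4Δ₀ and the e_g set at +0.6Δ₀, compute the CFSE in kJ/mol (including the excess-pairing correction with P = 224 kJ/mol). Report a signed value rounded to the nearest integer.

Group 6 minus oxidation state +2 gives a d⁴ configuration for Cr²⁺.
Configuration: t2g^4 e_g^0.
The orbital stabilization is -1.6Δ₀ = -1.6 × 283 = -453 kJ/mol.
Pairing penalty: 1 pair vs 0 in the high-spin reference → 1 extra × P = 224 kJ/mol.
Net CFSE = -453 + 224 = -229 kJ/mol.

-229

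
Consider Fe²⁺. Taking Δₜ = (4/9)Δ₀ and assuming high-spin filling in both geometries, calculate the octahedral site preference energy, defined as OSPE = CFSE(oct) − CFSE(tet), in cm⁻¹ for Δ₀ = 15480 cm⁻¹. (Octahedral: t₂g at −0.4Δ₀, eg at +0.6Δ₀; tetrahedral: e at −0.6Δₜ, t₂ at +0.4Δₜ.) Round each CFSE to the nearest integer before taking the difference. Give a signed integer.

-2064

Fe is in group 8, so Fe²⁺ is d⁶ (8 − 2 = 6).
Octahedral (high-spin): t2g^4 e_g^2, CFSE = 4(−0.4) + 2(+0.6) = -0.4Δ₀ = -0.4 × 15480 = -6192 cm⁻¹.
In a tetrahedral site the filling is e^3 t2^3: CFSE(tet) = -0.6Δₜ = -0.6 × (4/9)(15480) = -4128 cm⁻¹.
OSPE = CFSE(oct) − CFSE(tet) = -6192 − (-4128) = -2064 cm⁻¹.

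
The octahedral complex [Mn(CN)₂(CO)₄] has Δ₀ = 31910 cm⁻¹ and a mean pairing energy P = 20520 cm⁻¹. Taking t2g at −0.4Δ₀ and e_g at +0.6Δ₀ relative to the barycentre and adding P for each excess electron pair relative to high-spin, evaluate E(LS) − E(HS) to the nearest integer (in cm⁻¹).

-22780

Ligand charges: 2×(-1) from CN⁻ and 4×(+0) from CO sum to -2; with overall charge +0, Mn is +2.
Mn sits in group 7; removing 2 electrons leaves Mn²⁺ with 7 − 2 = 5 d electrons.
In the high-spin limit (t2g^3 e_g^2) the orbital term is 0.0Δ₀ = 0 cm⁻¹, with no excess pairing.
For low-spin the configuration is t2g^5 e_g^0: orbital energy -2.0 × 31910 = -63820 cm⁻¹, and 2 additional pairs relative to high-spin add 41040 cm⁻¹, giving -22780 cm⁻¹.
Thus E(LS) − E(HS) = -22780 cm⁻¹.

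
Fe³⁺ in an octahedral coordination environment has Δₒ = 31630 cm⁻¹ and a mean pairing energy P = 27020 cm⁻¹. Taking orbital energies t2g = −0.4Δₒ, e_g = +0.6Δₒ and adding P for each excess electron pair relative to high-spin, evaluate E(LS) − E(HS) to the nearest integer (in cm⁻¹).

Fe is in group 8, so Fe³⁺ is d⁵ (8 − 3 = 5).
High-spin: t2g^3 e_g^2, CFSE = 0.0Δₒ = 0 cm⁻¹.
For low-spin the configuration is t2g^5 e_g^0: orbital energy -2.0 × 31630 = -63260 cm⁻¹, and 2 additional pairs relative to high-spin add 54040 cm⁻¹, giving -9220 cm⁻¹.
E(LS) − E(HS) = -9220 − (0) = -9220 cm⁻¹.

-9220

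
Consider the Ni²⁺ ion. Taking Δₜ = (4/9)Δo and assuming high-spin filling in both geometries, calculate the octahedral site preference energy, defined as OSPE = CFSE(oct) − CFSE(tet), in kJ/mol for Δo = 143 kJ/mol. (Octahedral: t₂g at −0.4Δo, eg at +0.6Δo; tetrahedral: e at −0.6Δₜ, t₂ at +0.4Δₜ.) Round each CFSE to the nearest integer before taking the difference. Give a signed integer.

Group 10 minus oxidation state +2 gives a d⁸ configuration for Ni²⁺.
Octahedral (high-spin): t₂g⁶ eg², CFSE = 6(−0.4) + 2(+0.6) = -1.2Δo = -1.2 × 143 = -172 kJ/mol.
Tetrahedral e⁴ t₂⁴ gives -0.8Δₜ = -0.8 × (4/9) × 143 = -51 kJ/mol.
Subtracting, OSPE = -172 − (-51) = -121 kJ/mol.

-121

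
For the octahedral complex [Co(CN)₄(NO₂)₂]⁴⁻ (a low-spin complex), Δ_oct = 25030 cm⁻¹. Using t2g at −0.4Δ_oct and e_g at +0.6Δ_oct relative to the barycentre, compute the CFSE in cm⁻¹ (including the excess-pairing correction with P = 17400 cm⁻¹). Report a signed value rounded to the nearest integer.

-27654

Ligand charges: 4×(-1) from CN⁻ and 2×(-1) from NO₂⁻ sum to -6; with overall charge -4, Co is +2.
Co is in group 9, so Co²⁺ is d⁷ (9 − 2 = 7).
Electron filling gives t2g^6 e_g^1.
The orbital stabilization is -1.8Δ_oct = -1.8 × 25030 = -45054 cm⁻¹.
Pairing penalty: 3 pairs vs 2 in the high-spin reference → 1 extra × P = 17400 cm⁻¹.
Overall CFSE = -45054 + 17400 = -27654 cm⁻¹.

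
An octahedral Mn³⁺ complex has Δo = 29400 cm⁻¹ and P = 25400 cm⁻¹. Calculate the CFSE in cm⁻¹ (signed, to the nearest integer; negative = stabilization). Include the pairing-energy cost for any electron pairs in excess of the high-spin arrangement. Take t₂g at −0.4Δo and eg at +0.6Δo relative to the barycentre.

Group 7 minus oxidation state +3 gives a d⁴ configuration for Mn³⁺.
Since Δo = 29400 cm⁻¹ > P = 25400 cm⁻¹, the complex adopts the low-spin configuration.
Filling d⁴ accordingly: t₂g⁴ eg⁰.
Orbital CFSE = -1.6Δo = -1.6 × 29400 = -47040 cm⁻¹.
Excess pairs vs high-spin: 1 − 0 = 1; pairing cost = +25400 cm⁻¹.
Net CFSE = -47040 + 25400 = -21640 cm⁻¹.

-21640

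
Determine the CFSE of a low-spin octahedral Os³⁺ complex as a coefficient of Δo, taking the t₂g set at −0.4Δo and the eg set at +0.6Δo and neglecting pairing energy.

-2.0 Δo

Os is in group 8, so Os³⁺ is d⁵ (8 − 3 = 5).
Configuration: t₂g⁵ eg⁰.
CFSE = 5(-0.4Δo) + 0(0.6Δo) = -2.0Δo + 0.0Δo = -2.0Δo.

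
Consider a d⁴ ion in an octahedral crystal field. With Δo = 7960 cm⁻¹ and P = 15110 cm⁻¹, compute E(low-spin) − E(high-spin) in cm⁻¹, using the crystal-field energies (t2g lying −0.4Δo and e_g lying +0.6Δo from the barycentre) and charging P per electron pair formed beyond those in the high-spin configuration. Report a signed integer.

High-spin: t2g^3 e_g^1, CFSE = -0.6Δo = -4776 cm⁻¹.
For low-spin the configuration is t2g^4 e_g^0: orbital energy -1.6 × 7960 = -12736 cm⁻¹, and 1 additional pair relative to high-spin adds 15110 cm⁻¹, giving 2374 cm⁻¹.
The difference is 2374 − (-4776) = 7150 cm⁻¹, so high-spin lies lower.

7150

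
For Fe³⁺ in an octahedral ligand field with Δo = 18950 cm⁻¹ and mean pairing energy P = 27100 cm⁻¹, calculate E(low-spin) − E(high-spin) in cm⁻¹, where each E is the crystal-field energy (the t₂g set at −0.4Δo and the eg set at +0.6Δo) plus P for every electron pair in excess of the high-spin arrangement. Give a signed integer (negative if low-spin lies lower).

Fe³⁺: group 8, so d-count = 8 − 3 = 5.
High-spin: t₂g³ eg², CFSE = 0.0Δo = 0 cm⁻¹.
Low-spin t₂g⁵ eg⁰ gives -2.0Δo = -37900 cm⁻¹, but forming 2 extra pairs costs 2P = 54200 cm⁻¹, so E(LS) = -37900 + 54200 = 16300 cm⁻¹.
E(LS) − E(HS) = 16300 − (0) = 16300 cm⁻¹.

16300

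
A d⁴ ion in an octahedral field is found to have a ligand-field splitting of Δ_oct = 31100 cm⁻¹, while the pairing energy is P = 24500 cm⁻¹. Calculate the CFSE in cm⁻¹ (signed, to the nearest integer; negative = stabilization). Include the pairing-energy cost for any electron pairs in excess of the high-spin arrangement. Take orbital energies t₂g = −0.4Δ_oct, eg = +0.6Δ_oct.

Here Δ_oct > P (31100 > 24500), so the low-spin state is favoured.
Configuration: t₂g⁴ eg⁰.
Orbital CFSE = -1.6Δ_oct = -1.6 × 31100 = -49760 cm⁻¹.
Excess pairs vs high-spin: 1 − 0 = 1; pairing cost = +24500 cm⁻¹.
Net CFSE = -49760 + 24500 = -25260 cm⁻¹.

-25260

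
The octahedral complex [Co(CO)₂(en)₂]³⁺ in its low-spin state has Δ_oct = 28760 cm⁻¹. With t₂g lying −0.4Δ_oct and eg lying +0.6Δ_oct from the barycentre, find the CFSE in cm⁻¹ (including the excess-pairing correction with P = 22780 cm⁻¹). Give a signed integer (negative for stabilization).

Ligand charges: 2×(+0) from CO and 2×(+0) from en sum to +0; with overall charge +3, Co is +3.
Co³⁺: group 9, so d-count = 9 − 3 = 6.
The d⁶ electrons fill as t₂g⁶ eg⁰.
CFSE(orbital) = 6×(-0.4Δ_oct) + 0×(0.6Δ_oct) = -2.4Δ_oct; with Δ_oct = 28760 cm⁻¹ that is -69024 cm⁻¹.
Pairing penalty: 3 pairs vs 1 in the high-spin reference → 2 extra × P = 45560 cm⁻¹.
Overall CFSE = -69024 + 45560 = -23464 cm⁻¹.

-23464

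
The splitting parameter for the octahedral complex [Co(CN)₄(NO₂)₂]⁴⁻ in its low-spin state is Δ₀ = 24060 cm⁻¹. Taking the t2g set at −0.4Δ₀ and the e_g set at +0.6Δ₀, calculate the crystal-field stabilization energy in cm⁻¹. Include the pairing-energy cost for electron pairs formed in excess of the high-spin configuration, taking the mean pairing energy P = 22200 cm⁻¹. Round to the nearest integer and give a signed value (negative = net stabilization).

-21108

Ligand charges: 4×(-1) from CN⁻ and 2×(-1) from NO₂⁻ sum to -6; with overall charge -4, Co is +2.
Group 9 minus oxidation state +2 gives a d⁷ configuration for Co²⁺.
The d⁷ electrons fill as t2g^6 e_g^1.
CFSE(orbital) = 6×(-0.4Δ₀) + 1×(0.6Δ₀) = -1.8Δ₀; with Δ₀ = 24060 cm⁻¹ that is -43308 cm⁻¹.
Pairing penalty: 3 pairs vs 2 in the high-spin reference → 1 extra × P = 22200 cm⁻¹.
Overall CFSE = -43308 + 22200 = -21108 cm⁻¹.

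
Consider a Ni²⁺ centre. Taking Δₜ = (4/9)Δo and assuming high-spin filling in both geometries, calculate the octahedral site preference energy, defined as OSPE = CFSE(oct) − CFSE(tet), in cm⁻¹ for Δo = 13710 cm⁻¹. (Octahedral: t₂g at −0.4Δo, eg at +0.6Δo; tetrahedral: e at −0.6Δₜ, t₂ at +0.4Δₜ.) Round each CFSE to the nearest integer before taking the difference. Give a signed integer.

Group 10 minus oxidation state +2 gives a d⁸ configuration for Ni²⁺.
Octahedral high-spin t2g^6 e_g^2: CFSE = -1.2 × 13710 = -16452 cm⁻¹.
Tetrahedral: e^4 t2^4, CFSE = 4(−0.6) + 4(+0.4) = -0.8Δₜ = -0.8 × (4/9) × 13710 = -4875 cm⁻¹.
Subtracting, OSPE = -16452 − (-4875) = -11577 cm⁻¹.

-11577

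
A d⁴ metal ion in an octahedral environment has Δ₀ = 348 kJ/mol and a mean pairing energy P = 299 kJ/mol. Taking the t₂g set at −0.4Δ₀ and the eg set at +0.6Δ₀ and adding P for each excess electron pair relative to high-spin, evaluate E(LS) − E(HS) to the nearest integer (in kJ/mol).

High-spin: t₂g³ eg¹, CFSE = -0.6Δ₀ = -209 kJ/mol.
Low-spin: t₂g⁴ eg⁰, orbital CFSE = -1.6Δ₀ = -557 kJ/mol; plus 1 excess pair × P = +299 kJ/mol; total -258 kJ/mol.
The difference is -258 − (-209) = -49 kJ/mol, so low-spin lies lower.

-49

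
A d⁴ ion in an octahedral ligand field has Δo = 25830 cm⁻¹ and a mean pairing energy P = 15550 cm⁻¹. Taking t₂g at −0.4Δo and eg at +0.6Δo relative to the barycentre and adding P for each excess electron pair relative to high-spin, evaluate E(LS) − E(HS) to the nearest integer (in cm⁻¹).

In the high-spin limit (t₂g³ eg¹) the orbital term is -0.6Δo = -15498 cm⁻¹, with no excess pairing.
Low-spin t₂g⁴ eg⁰ gives -1.6Δo = -41328 cm⁻¹, but forming 1 extra pair costs 1P = 15550 cm⁻¹, so E(LS) = -41328 + 15550 = -25778 cm⁻¹.
E(LS) − E(HS) = -25778 − (-15498) = -10280 cm⁻¹.

-10280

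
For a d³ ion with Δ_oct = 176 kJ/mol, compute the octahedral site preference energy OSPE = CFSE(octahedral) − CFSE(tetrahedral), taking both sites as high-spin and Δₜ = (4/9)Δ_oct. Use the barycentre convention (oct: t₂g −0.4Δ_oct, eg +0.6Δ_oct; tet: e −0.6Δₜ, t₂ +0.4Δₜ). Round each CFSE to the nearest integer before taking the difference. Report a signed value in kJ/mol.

-148

In an octahedral site d³ (HS) is t2g^3 e_g^0, giving CFSE(oct) = -1.2Δ_oct = -211 kJ/mol.
Tetrahedral e^2 t2^1 gives -0.8Δₜ = -0.8 × (4/9) × 176 = -63 kJ/mol.
Subtracting, OSPE = -211 − (-63) = -148 kJ/mol.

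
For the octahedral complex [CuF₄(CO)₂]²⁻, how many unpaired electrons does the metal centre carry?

Ligand charges: 4×(-1) from F⁻ and 2×(+0) from CO sum to -4; with overall charge -2, Cu is +2.
Cu²⁺: group 11, so d-count = 11 − 2 = 9.
Configuration: t2g^6 e_g^3, giving 1 unpaired electron.

1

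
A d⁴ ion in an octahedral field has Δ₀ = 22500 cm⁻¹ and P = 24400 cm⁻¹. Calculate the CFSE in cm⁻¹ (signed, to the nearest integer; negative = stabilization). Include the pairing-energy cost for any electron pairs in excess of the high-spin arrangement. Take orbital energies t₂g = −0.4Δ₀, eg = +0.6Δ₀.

-13500

Since Δ₀ = 22500 cm⁻¹ < P = 24400 cm⁻¹, the complex adopts the high-spin configuration.
Configuration: t₂g³ eg¹.
Orbital CFSE = -0.6Δ₀ = -0.6 × 22500 = -13500 cm⁻¹.
High-spin has no excess pairs, so no pairing correction applies.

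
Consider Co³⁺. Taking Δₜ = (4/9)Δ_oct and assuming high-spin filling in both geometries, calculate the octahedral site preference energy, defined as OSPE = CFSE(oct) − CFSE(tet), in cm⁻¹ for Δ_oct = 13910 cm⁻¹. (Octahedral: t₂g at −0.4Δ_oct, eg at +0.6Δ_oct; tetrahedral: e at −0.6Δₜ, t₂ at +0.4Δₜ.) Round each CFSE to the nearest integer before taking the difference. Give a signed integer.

-1855

Co sits in group 9; removing 3 electrons leaves Co³⁺ with 9 − 3 = 6 d electrons.
In an octahedral site d⁶ (HS) is t₂g⁴ eg², giving CFSE(oct) = -0.4Δ_oct = -5564 cm⁻¹.
Tetrahedral: e³ t₂³, CFSE = 3(−0.6) + 3(+0.4) = -0.6Δₜ = -0.6 × (4/9) × 13910 = -3709 cm⁻¹.
OSPE = CFSE(oct) − CFSE(tet) = -5564 − (-3709) = -1855 cm⁻¹.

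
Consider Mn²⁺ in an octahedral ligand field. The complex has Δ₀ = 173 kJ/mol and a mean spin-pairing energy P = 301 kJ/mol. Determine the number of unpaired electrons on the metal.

Mn²⁺: group 7, so d-count = 7 − 2 = 5.
With Δ₀ < P the complex is high-spin.
That gives t2g^3 e_g^2.
Unpaired electrons: 5.

5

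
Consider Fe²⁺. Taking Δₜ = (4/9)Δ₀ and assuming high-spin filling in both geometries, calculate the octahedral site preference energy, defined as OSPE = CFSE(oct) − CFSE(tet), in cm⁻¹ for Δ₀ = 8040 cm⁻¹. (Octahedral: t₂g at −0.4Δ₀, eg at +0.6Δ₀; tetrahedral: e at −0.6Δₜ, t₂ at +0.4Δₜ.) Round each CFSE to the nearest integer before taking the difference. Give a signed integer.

Fe²⁺: group 8, so d-count = 8 − 2 = 6.
Octahedral (high-spin): t₂g⁴ eg², CFSE = 4(−0.4) + 2(+0.6) = -0.4Δ₀ = -0.4 × 8040 = -3216 cm⁻¹.
In a tetrahedral site the filling is e³ t₂³: CFSE(tet) = -0.6Δₜ = -0.6 × (4/9)(8040) = -2144 cm⁻¹.
Subtracting, OSPE = -3216 − (-2144) = -1072 cm⁻¹.

-1072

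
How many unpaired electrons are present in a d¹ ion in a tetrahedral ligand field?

Tetrahedral fields are weak (Δₜ ≈ 4/9 Δₒ), so electrons fill high-spin.
Configuration: e¹ t₂⁰, giving 1 unpaired electron.

1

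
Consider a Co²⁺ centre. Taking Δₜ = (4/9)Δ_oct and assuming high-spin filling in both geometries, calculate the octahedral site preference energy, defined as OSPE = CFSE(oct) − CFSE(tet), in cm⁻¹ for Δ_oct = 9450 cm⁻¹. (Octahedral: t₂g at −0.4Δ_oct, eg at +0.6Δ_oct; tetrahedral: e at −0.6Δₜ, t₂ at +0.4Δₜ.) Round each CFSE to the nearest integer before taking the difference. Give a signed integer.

-2520

Group 9 minus oxidation state +2 gives a d⁷ configuration for Co²⁺.
Octahedral (high-spin): t₂g⁵ eg², CFSE = 5(−0.4) + 2(+0.6) = -0.8Δ_oct = -0.8 × 9450 = -7560 cm⁻¹.
In a tetrahedral site the filling is e⁴ t₂³: CFSE(tet) = -1.2Δₜ = -1.2 × (4/9)(9450) = -5040 cm⁻¹.
OSPE = -7560 − (-5040) = -2520 cm⁻¹.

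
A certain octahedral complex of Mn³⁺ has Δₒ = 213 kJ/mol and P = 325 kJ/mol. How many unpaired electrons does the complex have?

Mn sits in group 7; removing 3 electrons leaves Mn³⁺ with 7 − 3 = 4 d electrons.
With Δₒ < P the complex is high-spin.
Configuration: t2g^3 e_g^1.
Unpaired electrons: 4.

4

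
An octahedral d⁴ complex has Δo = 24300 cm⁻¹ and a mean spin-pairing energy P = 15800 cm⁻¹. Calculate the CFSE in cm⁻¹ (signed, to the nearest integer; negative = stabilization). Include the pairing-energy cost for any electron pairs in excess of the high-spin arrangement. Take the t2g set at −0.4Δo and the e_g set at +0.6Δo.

Since Δo = 24300 cm⁻¹ > P = 15800 cm⁻¹, the complex adopts the low-spin configuration.
Filling d⁴ accordingly: t2g^4 e_g^0.
Orbital CFSE = -1.6Δo = -1.6 × 24300 = -38880 cm⁻¹.
Excess pairs vs high-spin: 1 − 0 = 1; pairing cost = +15800 cm⁻¹.
Net CFSE = -38880 + 15800 = -23080 cm⁻¹.

-23080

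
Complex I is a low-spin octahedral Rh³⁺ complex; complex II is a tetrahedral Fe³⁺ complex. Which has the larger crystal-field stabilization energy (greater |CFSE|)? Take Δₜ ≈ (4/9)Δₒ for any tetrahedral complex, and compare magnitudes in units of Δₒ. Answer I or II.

I: Rh is in group 9, so Rh³⁺ is d⁶ (9 − 3 = 6); t2g^6 e_g^0, CFSE = -2.4Δₒ.
II: Group 8 minus oxidation state +3 gives a d⁵ configuration for Fe³⁺; Tetrahedral fields are weak (Δₜ ≈ 4/9 Δₒ), so electrons fill high-spin; e^2 t2^3, CFSE = 0.0Δₜ ≈ 0.00Δₒ.
So I has the larger |CFSE|.

I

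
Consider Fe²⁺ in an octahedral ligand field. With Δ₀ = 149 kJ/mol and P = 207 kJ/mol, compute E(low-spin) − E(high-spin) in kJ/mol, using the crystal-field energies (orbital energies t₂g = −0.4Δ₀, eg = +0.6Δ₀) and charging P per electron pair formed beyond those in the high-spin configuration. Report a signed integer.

Fe²⁺: group 8, so d-count = 8 − 2 = 6.
In the high-spin limit (t₂g⁴ eg²) the orbital term is -0.4Δ₀ = -60 kJ/mol, with no excess pairing.
Low-spin t₂g⁶ eg⁰ gives -2.4Δ₀ = -358 kJ/mol, but forming 2 extra pairs costs 2P = 414 kJ/mol, so E(LS) = -358 + 414 = 56 kJ/mol.
Thus E(LS) − E(HS) = 116 kJ/mol.

116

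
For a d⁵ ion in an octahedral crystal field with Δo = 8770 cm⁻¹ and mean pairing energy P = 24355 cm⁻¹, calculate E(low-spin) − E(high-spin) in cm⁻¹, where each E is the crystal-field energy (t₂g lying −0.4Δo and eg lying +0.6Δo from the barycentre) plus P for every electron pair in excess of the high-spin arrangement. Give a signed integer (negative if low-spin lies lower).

31170

In the high-spin limit (t₂g³ eg²) the orbital term is 0.0Δo = 0 cm⁻¹, with no excess pairing.
Low-spin t₂g⁵ eg⁰ gives -2.0Δo = -17540 cm⁻¹, but forming 2 extra pairs costs 2P = 48710 cm⁻¹, so E(LS) = -17540 + 48710 = 31170 cm⁻¹.
The difference is 31170 − (0) = 31170 cm⁻¹, so high-spin lies lower.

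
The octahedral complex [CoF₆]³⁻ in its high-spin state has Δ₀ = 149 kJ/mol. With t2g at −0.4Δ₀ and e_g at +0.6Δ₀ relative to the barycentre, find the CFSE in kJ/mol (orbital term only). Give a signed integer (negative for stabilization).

-60

Each F⁻ contributes -1; 6 × (-1) = -6. With overall charge -3, Co is in the +3 oxidation state.
Co is in group 9, so Co³⁺ is d⁶ (9 − 3 = 6).
Electron filling gives t2g^4 e_g^2.
The orbital stabilization is -0.4Δ₀ = -0.4 × 149 = -60 kJ/mol.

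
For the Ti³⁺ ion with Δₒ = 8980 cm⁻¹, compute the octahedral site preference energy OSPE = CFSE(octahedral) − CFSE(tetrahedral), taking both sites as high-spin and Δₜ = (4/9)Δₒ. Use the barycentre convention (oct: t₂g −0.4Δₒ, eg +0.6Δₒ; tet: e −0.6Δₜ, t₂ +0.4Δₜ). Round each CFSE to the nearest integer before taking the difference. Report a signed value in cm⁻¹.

-1197

Group 4 minus oxidation state +3 gives a d¹ configuration for Ti³⁺.
Octahedral (high-spin): t2g^1 e_g^0, CFSE = 1(−0.4) + 0(+0.6) = -0.4Δₒ = -0.4 × 8980 = -3592 cm⁻¹.
Tetrahedral e^1 t2^0 gives -0.6Δₜ = -0.6 × (4/9) × 8980 = -2395 cm⁻¹.
Subtracting, OSPE = -3592 − (-2395) = -1197 cm⁻¹.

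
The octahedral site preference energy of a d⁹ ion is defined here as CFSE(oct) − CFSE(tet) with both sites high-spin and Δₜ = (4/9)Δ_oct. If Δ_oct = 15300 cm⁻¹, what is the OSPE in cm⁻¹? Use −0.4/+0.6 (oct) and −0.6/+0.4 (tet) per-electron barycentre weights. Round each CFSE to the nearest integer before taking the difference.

-6460

Octahedral (high-spin): t₂g⁶ eg³, CFSE = 6(−0.4) + 3(+0.6) = -0.6Δ_oct = -0.6 × 15300 = -9180 cm⁻¹.
Tetrahedral: e⁴ t₂⁵, CFSE = 4(−0.6) + 5(+0.4) = -0.4Δₜ = -0.4 × (4/9) × 15300 = -2720 cm⁻¹.
OSPE = -9180 − (-2720) = -6460 cm⁻¹.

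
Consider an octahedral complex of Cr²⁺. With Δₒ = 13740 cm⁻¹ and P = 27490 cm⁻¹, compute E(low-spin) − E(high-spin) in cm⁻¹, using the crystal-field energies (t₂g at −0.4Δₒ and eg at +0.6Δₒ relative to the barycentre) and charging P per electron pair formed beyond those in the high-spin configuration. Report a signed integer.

Cr²⁺: group 6, so d-count = 6 − 2 = 4.
In the high-spin limit (t₂g³ eg¹) the orbital term is -0.6Δₒ = -8244 cm⁻¹, with no excess pairing.
For low-spin the configuration is t₂g⁴ eg⁰: orbital energy -1.6 × 13740 = -21984 cm⁻¹, and 1 additional pair relative to high-spin adds 27490 cm⁻¹, giving 5506 cm⁻¹.
Thus E(LS) − E(HS) = 13750 cm⁻¹.

13750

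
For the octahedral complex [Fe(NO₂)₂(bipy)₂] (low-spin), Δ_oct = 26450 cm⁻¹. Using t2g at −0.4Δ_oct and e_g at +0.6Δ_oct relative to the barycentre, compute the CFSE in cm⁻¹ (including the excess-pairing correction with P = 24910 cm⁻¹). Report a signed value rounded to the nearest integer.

Ligand charges: 2×(-1) from NO₂⁻ and 2×(+0) from bipy sum to -2; with overall charge +0, Fe is +2.
Fe²⁺: group 8, so d-count = 8 − 2 = 6.
The d⁶ electrons fill as t2g^6 e_g^0.
CFSE(orbital) = 6×(-0.4Δ_oct) + 0×(0.6Δ_oct) = -2.4Δ_oct; with Δ_oct = 26450 cm⁻¹ that is -63480 cm⁻¹.
Relative to high-spin t2g^4 e_g^2 (1 paired), the low-spin configuration has 2 additional pairs, contributing +2 × 24910 = +49820 cm⁻¹.
Combining: -63480 + 49820 = -13660 cm⁻¹.

-13660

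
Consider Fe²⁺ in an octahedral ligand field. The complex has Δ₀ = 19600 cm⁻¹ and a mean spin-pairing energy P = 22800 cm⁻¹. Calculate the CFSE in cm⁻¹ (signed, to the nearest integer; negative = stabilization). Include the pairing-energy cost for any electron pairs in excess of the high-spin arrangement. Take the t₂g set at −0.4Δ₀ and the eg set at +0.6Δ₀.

Fe sits in group 8; removing 2 electrons leaves Fe²⁺ with 8 − 2 = 6 d electrons.
Since Δ₀ = 19600 cm⁻¹ < P = 22800 cm⁻¹, the complex adopts the high-spin configuration.
That gives t₂g⁴ eg².
Orbital CFSE = -0.4Δ₀ = -0.4 × 19600 = -7840 cm⁻¹.
High-spin has no excess pairs, so no pairing correction applies.

-7840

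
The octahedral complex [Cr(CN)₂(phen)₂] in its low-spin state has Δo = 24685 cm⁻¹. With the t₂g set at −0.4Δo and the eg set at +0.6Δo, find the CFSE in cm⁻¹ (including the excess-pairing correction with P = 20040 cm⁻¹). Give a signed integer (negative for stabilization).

Ligand charges: 2×(-1) from CN⁻ and 2×(+0) from phen sum to -2; with overall charge +0, Cr is +2.
Cr sits in group 6; removing 2 electrons leaves Cr²⁺ with 6 − 2 = 4 d electrons.
Configuration: t₂g⁴ eg⁰.
The orbital stabilization is -1.6Δo = -1.6 × 24685 = -39496 cm⁻¹.
Pairing penalty: 1 pair vs 0 in the high-spin reference → 1 extra × P = 20040 cm⁻¹.
Overall CFSE = -39496 + 20040 = -19456 cm⁻¹.

-19456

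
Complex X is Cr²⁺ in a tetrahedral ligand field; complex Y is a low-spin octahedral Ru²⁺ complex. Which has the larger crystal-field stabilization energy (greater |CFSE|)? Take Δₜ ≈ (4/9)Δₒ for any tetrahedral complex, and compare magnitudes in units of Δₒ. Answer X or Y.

Y

X: Cr is in group 6, so Cr²⁺ is d⁴ (6 − 2 = 4); Tetrahedral splitting is small, so the complex is high-spin; e^2 t2^2, CFSE = -0.4Δₜ ≈ -0.18Δₒ.
Y: Ru is in group 8, so Ru²⁺ is d⁶ (8 − 2 = 6); t₂g⁶ eg⁰, CFSE = -2.4Δₒ.
So Y has the larger |CFSE|.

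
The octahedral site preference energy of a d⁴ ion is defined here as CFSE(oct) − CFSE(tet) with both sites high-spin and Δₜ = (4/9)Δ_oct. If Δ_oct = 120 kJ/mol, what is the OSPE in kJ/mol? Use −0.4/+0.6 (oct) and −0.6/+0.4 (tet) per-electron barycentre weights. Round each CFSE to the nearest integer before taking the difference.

-51

In an octahedral site d⁴ (HS) is t2g^3 e_g^1, giving CFSE(oct) = -0.6Δ_oct = -72 kJ/mol.
Tetrahedral e^2 t2^2 gives -0.4Δₜ = -0.4 × (4/9) × 120 = -21 kJ/mol.
Subtracting, OSPE = -72 − (-21) = -51 kJ/mol.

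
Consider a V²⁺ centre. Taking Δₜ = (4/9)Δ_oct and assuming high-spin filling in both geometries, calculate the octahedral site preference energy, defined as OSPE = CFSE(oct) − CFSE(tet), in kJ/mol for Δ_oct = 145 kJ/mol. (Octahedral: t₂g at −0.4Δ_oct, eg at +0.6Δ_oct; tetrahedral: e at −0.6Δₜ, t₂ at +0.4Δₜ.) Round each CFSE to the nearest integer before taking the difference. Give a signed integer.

V is in group 5, so V²⁺ is d³ (5 − 2 = 3).
In an octahedral site d³ (HS) is t2g^3 e_g^0, giving CFSE(oct) = -1.2Δ_oct = -174 kJ/mol.
In a tetrahedral site the filling is e^2 t2^1: CFSE(tet) = -0.8Δₜ = -0.8 × (4/9)(145) = -52 kJ/mol.
Subtracting, OSPE = -174 − (-52) = -122 kJ/mol.

-122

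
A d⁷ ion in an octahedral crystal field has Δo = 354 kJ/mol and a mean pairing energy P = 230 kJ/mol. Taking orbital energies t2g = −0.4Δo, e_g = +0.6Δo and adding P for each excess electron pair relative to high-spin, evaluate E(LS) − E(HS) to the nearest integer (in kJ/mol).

-124

High-spin: t2g^5 e_g^2, CFSE = -0.8Δo = -283 kJ/mol.
Low-spin t2g^6 e_g^1 gives -1.8Δo = -637 kJ/mol, but forming 1 extra pair costs 1P = 230 kJ/mol, so E(LS) = -637 + 230 = -407 kJ/mol.
E(LS) − E(HS) = -407 − (-283) = -124 kJ/mol.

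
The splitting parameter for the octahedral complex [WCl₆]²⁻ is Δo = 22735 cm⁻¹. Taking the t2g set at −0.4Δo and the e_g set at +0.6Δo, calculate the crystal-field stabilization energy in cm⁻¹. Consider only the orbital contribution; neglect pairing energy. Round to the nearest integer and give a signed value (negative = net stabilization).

Each Cl⁻ contributes -1; 6 × (-1) = -6. With overall charge -2, W is in the +4 oxidation state.
W⁴⁺: group 6, so d-count = 6 − 4 = 2.
Configuration: t2g^2 e_g^0.
The orbital stabilization is -0.8Δo = -0.8 × 22735 = -18188 cm⁻¹.

-18188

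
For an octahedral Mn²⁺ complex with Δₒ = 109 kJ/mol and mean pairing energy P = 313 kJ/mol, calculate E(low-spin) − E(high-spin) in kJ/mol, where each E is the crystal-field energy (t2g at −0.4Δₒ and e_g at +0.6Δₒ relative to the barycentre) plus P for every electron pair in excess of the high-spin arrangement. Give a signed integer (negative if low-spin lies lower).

408

Mn sits in group 7; removing 2 electrons leaves Mn²⁺ with 7 − 2 = 5 d electrons.
High-spin: t2g^3 e_g^2, CFSE = 0.0Δₒ = 0 kJ/mol.
Low-spin t2g^5 e_g^0 gives -2.0Δₒ = -218 kJ/mol, but forming 2 extra pairs costs 2P = 626 kJ/mol, so E(LS) = -218 + 626 = 408 kJ/mol.
Thus E(LS) − E(HS) = 408 kJ/mol.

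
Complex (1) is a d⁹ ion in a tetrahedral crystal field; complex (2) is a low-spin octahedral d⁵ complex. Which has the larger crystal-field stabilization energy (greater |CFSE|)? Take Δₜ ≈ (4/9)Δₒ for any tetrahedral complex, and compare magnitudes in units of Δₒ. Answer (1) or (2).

(2)

(1): Tetrahedral splitting is small, so the complex is high-spin; e⁴ t₂⁵, CFSE = -0.4Δₜ ≈ -0.18Δₒ.
(2): t2g^5 e_g^0, CFSE = -2.0Δₒ.
So (2) has the larger |CFSE|.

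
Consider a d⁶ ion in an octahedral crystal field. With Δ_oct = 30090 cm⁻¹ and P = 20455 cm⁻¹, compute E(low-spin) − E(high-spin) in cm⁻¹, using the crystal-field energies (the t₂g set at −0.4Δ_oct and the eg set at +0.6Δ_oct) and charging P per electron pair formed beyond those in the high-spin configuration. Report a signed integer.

-19270

High-spin d⁶ fills as t₂g⁴ eg² with CFSE 4(−0.4) + 2(+0.6) = -0.4Δ_oct = -12036 cm⁻¹.
Low-spin: t₂g⁶ eg⁰, orbital CFSE = -2.4Δ_oct = -72216 cm⁻¹; plus 2 excess pairs × P = +40910 cm⁻¹; total -31306 cm⁻¹.
E(LS) − E(HS) = -31306 − (-12036) = -19270 cm⁻¹.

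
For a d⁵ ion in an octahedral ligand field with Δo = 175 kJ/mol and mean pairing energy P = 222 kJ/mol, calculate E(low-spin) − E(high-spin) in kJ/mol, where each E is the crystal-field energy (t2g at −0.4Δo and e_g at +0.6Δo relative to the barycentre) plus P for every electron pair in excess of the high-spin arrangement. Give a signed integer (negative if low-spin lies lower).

High-spin: t2g^3 e_g^2, CFSE = 0.0Δo = 0 kJ/mol.
For low-spin the configuration is t2g^5 e_g^0: orbital energy -2.0 × 175 = -350 kJ/mol, and 2 additional pairs relative to high-spin add 444 kJ/mol, giving 94 kJ/mol.
Thus E(LS) − E(HS) = 94 kJ/mol.

94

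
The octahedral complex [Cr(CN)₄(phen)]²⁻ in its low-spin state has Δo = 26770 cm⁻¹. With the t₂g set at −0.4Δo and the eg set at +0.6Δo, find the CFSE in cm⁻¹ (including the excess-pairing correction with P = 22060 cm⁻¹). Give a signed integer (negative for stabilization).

-20772

Ligand charges: 4×(-1) from CN⁻ and 1×(+0) from phen sum to -4; with overall charge -2, Cr is +2.
Group 6 minus oxidation state +2 gives a d⁴ configuration for Cr²⁺.
Electron filling gives t₂g⁴ eg⁰.
Orbital CFSE = 4(-0.4) + 0(0.6) = -1.6Δo = -1.6 × 26770 = -42832 cm⁻¹.
Relative to high-spin t₂g³ eg¹ (0 paired), the low-spin configuration has 1 additional pair, contributing +1 × 22060 = +22060 cm⁻¹.
Overall CFSE = -42832 + 22060 = -20772 cm⁻¹.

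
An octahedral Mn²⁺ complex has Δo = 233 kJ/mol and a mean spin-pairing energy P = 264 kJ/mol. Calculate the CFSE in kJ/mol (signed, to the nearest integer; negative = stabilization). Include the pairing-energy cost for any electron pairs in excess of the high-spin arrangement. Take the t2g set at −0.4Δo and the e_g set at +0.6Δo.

0

Mn²⁺: group 7, so d-count = 7 − 2 = 5.
Δo < P, so pairing is avoided: the ground state is high-spin.
Filling d⁵ accordingly: t2g^3 e_g^2.
Orbital CFSE = 0.0Δo = 0.0 × 233 = 0 kJ/mol.
High-spin has no excess pairs, so no pairing correction applies.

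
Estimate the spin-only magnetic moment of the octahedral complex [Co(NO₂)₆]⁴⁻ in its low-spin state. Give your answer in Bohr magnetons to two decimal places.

Each NO₂⁻ contributes -1; 6 × (-1) = -6. With overall charge -4, Co is in the +2 oxidation state.
Co²⁺: group 9, so d-count = 9 − 2 = 7.
Configuration: t₂g⁶ eg¹ → 1 unpaired electron.
μ(spin-only) = √[1(1+2)] = √3 ≈ 1.73 Bohr magnetons.

1.73 Bohr magnetons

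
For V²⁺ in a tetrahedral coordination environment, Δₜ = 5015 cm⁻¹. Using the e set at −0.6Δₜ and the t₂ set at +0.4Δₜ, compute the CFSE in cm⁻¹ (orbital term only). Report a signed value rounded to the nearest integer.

V is in group 5, so V²⁺ is d³ (5 − 2 = 3).
Tetrahedral fields are weak (Δₜ ≈ 4/9 Δₒ), so electrons fill high-spin.
Electron filling gives e² t₂¹.
CFSE(orbital) = 2×(-0.6Δₜ) + 1×(0.4Δₜ) = -0.8Δₜ; with Δₜ = 5015 cm⁻¹ that is -4012 cm⁻¹.

-4012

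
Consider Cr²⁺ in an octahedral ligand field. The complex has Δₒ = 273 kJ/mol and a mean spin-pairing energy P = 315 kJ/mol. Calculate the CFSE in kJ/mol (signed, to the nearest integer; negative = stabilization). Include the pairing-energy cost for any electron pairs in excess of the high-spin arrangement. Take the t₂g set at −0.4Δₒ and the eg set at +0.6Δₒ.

Group 6 minus oxidation state +2 gives a d⁴ configuration for Cr²⁺.
Δₒ < P, so pairing is avoided: the ground state is high-spin.
Configuration: t₂g³ eg¹.
Orbital CFSE = -0.6Δₒ = -0.6 × 273 = -164 kJ/mol.
High-spin has no excess pairs, so no pairing correction applies.

-164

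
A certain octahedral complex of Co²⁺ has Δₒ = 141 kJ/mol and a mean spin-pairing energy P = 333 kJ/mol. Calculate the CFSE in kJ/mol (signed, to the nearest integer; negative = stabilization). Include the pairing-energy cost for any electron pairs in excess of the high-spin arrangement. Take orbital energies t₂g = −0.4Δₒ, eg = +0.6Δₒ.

Group 9 minus oxidation state +2 gives a d⁷ configuration for Co²⁺.
With Δₒ < P the complex is high-spin.
That gives t₂g⁵ eg².
Orbital CFSE = -0.8Δₒ = -0.8 × 141 = -113 kJ/mol.
High-spin has no excess pairs, so no pairing correction applies.

-113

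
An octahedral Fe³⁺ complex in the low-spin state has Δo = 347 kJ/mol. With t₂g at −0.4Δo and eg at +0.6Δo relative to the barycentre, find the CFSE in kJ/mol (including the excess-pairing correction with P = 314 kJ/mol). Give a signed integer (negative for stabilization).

Group 8 minus oxidation state +3 gives a d⁵ configuration for Fe³⁺.
The d⁵ electrons fill as t₂g⁵ eg⁰.
Orbital CFSE = 5(-0.4) + 0(0.6) = -2.0Δo = -2.0 × 347 = -694 kJ/mol.
High-spin d⁵ would be t₂g³ eg² with 0 pairs; low-spin has 2, so 2 excess pairs cost +2P = +628 kJ/mol.
Net CFSE = -694 + 628 = -66 kJ/mol.

-66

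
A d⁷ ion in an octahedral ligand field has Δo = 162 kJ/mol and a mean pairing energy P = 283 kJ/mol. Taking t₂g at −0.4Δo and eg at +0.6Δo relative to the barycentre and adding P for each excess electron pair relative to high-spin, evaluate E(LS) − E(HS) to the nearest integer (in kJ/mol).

In the high-spin limit (t₂g⁵ eg²) the orbital term is -0.8Δo = -130 kJ/mol, with no excess pairing.
Low-spin t₂g⁶ eg¹ gives -1.8Δo = -292 kJ/mol, but forming 1 extra pair costs 1P = 283 kJ/mol, so E(LS) = -292 + 283 = -9 kJ/mol.
E(LS) − E(HS) = -9 − (-130) = 121 kJ/mol.

121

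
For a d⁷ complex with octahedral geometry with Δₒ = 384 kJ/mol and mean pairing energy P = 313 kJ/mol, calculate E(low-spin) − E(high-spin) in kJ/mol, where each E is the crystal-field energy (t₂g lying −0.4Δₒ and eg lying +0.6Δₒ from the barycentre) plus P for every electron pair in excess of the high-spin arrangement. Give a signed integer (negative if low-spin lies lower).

-71

High-spin d⁷ fills as t₂g⁵ eg² with CFSE 5(−0.4) + 2(+0.6) = -0.8Δₒ = -307 kJ/mol.
Low-spin: t₂g⁶ eg¹, orbital CFSE = -1.8Δₒ = -691 kJ/mol; plus 1 excess pair × P = +313 kJ/mol; total -378 kJ/mol.
Thus E(LS) − E(HS) = -71 kJ/mol.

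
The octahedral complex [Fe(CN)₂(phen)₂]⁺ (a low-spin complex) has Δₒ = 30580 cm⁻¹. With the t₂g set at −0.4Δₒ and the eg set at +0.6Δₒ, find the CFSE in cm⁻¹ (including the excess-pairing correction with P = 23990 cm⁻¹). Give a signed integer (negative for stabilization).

Ligand charges: 2×(-1) from CN⁻ and 2×(+0) from phen sum to -2; with overall charge +1, Fe is +3.
Group 8 minus oxidation state +3 gives a d⁵ configuration for Fe³⁺.
The d⁵ electrons fill as t₂g⁵ eg⁰.
The orbital stabilization is -2.0Δₒ = -2.0 × 30580 = -61160 cm⁻¹.
High-spin d⁵ would be t₂g³ eg² with 0 pairs; low-spin has 2, so 2 excess pairs cost +2P = +47980 cm⁻¹.
Net CFSE = -61160 + 47980 = -13180 cm⁻¹.

-13180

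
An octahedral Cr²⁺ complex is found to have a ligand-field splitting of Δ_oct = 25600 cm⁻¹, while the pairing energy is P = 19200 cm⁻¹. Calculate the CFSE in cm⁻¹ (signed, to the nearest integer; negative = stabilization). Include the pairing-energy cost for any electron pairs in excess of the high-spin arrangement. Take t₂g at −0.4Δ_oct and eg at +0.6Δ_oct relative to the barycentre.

Cr is in group 6, so Cr²⁺ is d⁴ (6 − 2 = 4).
Here Δ_oct > P (25600 > 19200), so the low-spin state is favoured.
Filling d⁴ accordingly: t₂g⁴ eg⁰.
Orbital CFSE = -1.6Δ_oct = -1.6 × 25600 = -40960 cm⁻¹.
Excess pairs vs high-spin: 1 − 0 = 1; pairing cost = +19200 cm⁻¹.
Net CFSE = -40960 + 19200 = -21760 cm⁻¹.

-21760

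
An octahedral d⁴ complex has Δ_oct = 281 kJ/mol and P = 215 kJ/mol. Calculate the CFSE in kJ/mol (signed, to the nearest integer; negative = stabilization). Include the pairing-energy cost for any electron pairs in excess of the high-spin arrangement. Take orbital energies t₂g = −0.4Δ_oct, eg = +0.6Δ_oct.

-235

With Δ_oct > P the complex is low-spin.
That gives t₂g⁴ eg⁰.
Orbital CFSE = -1.6Δ_oct = -1.6 × 281 = -450 kJ/mol.
Excess pairs vs high-spin: 1 − 0 = 1; pairing cost = +215 kJ/mol.
Net CFSE = -450 + 215 = -235 kJ/mol.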